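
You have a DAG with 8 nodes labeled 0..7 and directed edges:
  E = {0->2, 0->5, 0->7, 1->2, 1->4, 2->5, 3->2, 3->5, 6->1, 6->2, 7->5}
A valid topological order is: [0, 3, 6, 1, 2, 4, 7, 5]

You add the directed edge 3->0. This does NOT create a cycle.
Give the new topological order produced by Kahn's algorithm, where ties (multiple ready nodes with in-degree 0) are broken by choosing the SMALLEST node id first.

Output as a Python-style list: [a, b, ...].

Answer: [3, 0, 6, 1, 2, 4, 7, 5]

Derivation:
Old toposort: [0, 3, 6, 1, 2, 4, 7, 5]
Added edge: 3->0
Position of 3 (1) > position of 0 (0). Must reorder: 3 must now come before 0.
Run Kahn's algorithm (break ties by smallest node id):
  initial in-degrees: [1, 1, 4, 0, 1, 4, 0, 1]
  ready (indeg=0): [3, 6]
  pop 3: indeg[0]->0; indeg[2]->3; indeg[5]->3 | ready=[0, 6] | order so far=[3]
  pop 0: indeg[2]->2; indeg[5]->2; indeg[7]->0 | ready=[6, 7] | order so far=[3, 0]
  pop 6: indeg[1]->0; indeg[2]->1 | ready=[1, 7] | order so far=[3, 0, 6]
  pop 1: indeg[2]->0; indeg[4]->0 | ready=[2, 4, 7] | order so far=[3, 0, 6, 1]
  pop 2: indeg[5]->1 | ready=[4, 7] | order so far=[3, 0, 6, 1, 2]
  pop 4: no out-edges | ready=[7] | order so far=[3, 0, 6, 1, 2, 4]
  pop 7: indeg[5]->0 | ready=[5] | order so far=[3, 0, 6, 1, 2, 4, 7]
  pop 5: no out-edges | ready=[] | order so far=[3, 0, 6, 1, 2, 4, 7, 5]
  Result: [3, 0, 6, 1, 2, 4, 7, 5]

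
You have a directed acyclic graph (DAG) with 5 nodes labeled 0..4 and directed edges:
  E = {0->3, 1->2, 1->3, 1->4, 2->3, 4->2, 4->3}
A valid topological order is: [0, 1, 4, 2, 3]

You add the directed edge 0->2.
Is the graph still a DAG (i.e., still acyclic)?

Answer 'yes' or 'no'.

Answer: yes

Derivation:
Given toposort: [0, 1, 4, 2, 3]
Position of 0: index 0; position of 2: index 3
New edge 0->2: forward
Forward edge: respects the existing order. Still a DAG, same toposort still valid.
Still a DAG? yes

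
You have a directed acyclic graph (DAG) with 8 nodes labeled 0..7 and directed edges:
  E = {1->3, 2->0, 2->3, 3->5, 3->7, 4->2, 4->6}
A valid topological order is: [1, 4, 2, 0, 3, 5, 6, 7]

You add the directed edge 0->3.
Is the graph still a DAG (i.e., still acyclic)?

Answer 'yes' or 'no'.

Given toposort: [1, 4, 2, 0, 3, 5, 6, 7]
Position of 0: index 3; position of 3: index 4
New edge 0->3: forward
Forward edge: respects the existing order. Still a DAG, same toposort still valid.
Still a DAG? yes

Answer: yes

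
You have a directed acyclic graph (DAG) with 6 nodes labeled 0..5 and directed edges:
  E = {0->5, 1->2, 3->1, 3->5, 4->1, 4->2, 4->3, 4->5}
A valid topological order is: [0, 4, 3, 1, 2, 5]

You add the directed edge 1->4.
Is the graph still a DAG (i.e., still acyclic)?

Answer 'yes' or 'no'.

Answer: no

Derivation:
Given toposort: [0, 4, 3, 1, 2, 5]
Position of 1: index 3; position of 4: index 1
New edge 1->4: backward (u after v in old order)
Backward edge: old toposort is now invalid. Check if this creates a cycle.
Does 4 already reach 1? Reachable from 4: [1, 2, 3, 4, 5]. YES -> cycle!
Still a DAG? no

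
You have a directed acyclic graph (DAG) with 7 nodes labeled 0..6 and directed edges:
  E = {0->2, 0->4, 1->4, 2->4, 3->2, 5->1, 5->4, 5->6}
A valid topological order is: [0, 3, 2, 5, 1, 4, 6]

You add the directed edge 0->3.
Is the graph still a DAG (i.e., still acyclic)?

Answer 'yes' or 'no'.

Answer: yes

Derivation:
Given toposort: [0, 3, 2, 5, 1, 4, 6]
Position of 0: index 0; position of 3: index 1
New edge 0->3: forward
Forward edge: respects the existing order. Still a DAG, same toposort still valid.
Still a DAG? yes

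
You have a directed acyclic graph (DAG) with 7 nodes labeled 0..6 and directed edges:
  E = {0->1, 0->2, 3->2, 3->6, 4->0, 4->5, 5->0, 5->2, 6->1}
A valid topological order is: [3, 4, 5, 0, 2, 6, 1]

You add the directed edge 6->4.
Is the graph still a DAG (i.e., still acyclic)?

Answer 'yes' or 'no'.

Answer: yes

Derivation:
Given toposort: [3, 4, 5, 0, 2, 6, 1]
Position of 6: index 5; position of 4: index 1
New edge 6->4: backward (u after v in old order)
Backward edge: old toposort is now invalid. Check if this creates a cycle.
Does 4 already reach 6? Reachable from 4: [0, 1, 2, 4, 5]. NO -> still a DAG (reorder needed).
Still a DAG? yes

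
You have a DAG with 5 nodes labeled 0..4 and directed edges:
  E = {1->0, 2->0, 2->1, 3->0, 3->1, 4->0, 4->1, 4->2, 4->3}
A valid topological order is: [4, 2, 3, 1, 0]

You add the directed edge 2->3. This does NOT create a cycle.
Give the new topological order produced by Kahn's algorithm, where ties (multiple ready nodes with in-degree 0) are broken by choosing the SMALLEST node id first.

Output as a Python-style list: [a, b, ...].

Old toposort: [4, 2, 3, 1, 0]
Added edge: 2->3
Position of 2 (1) < position of 3 (2). Old order still valid.
Run Kahn's algorithm (break ties by smallest node id):
  initial in-degrees: [4, 3, 1, 2, 0]
  ready (indeg=0): [4]
  pop 4: indeg[0]->3; indeg[1]->2; indeg[2]->0; indeg[3]->1 | ready=[2] | order so far=[4]
  pop 2: indeg[0]->2; indeg[1]->1; indeg[3]->0 | ready=[3] | order so far=[4, 2]
  pop 3: indeg[0]->1; indeg[1]->0 | ready=[1] | order so far=[4, 2, 3]
  pop 1: indeg[0]->0 | ready=[0] | order so far=[4, 2, 3, 1]
  pop 0: no out-edges | ready=[] | order so far=[4, 2, 3, 1, 0]
  Result: [4, 2, 3, 1, 0]

Answer: [4, 2, 3, 1, 0]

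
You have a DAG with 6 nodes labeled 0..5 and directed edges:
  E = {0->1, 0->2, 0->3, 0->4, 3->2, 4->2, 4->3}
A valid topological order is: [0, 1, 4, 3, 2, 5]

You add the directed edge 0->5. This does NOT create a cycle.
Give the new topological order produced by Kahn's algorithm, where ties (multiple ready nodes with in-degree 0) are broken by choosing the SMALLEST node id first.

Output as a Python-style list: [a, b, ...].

Old toposort: [0, 1, 4, 3, 2, 5]
Added edge: 0->5
Position of 0 (0) < position of 5 (5). Old order still valid.
Run Kahn's algorithm (break ties by smallest node id):
  initial in-degrees: [0, 1, 3, 2, 1, 1]
  ready (indeg=0): [0]
  pop 0: indeg[1]->0; indeg[2]->2; indeg[3]->1; indeg[4]->0; indeg[5]->0 | ready=[1, 4, 5] | order so far=[0]
  pop 1: no out-edges | ready=[4, 5] | order so far=[0, 1]
  pop 4: indeg[2]->1; indeg[3]->0 | ready=[3, 5] | order so far=[0, 1, 4]
  pop 3: indeg[2]->0 | ready=[2, 5] | order so far=[0, 1, 4, 3]
  pop 2: no out-edges | ready=[5] | order so far=[0, 1, 4, 3, 2]
  pop 5: no out-edges | ready=[] | order so far=[0, 1, 4, 3, 2, 5]
  Result: [0, 1, 4, 3, 2, 5]

Answer: [0, 1, 4, 3, 2, 5]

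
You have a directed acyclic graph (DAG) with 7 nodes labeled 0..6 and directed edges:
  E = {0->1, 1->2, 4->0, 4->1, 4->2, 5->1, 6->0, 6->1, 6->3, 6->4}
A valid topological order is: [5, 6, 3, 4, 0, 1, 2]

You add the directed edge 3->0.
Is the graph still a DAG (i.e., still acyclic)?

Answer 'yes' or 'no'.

Answer: yes

Derivation:
Given toposort: [5, 6, 3, 4, 0, 1, 2]
Position of 3: index 2; position of 0: index 4
New edge 3->0: forward
Forward edge: respects the existing order. Still a DAG, same toposort still valid.
Still a DAG? yes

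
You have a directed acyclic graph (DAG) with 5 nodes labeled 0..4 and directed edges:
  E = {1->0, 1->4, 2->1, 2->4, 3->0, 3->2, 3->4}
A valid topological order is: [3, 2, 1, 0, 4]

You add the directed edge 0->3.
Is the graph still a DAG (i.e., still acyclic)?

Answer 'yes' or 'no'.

Given toposort: [3, 2, 1, 0, 4]
Position of 0: index 3; position of 3: index 0
New edge 0->3: backward (u after v in old order)
Backward edge: old toposort is now invalid. Check if this creates a cycle.
Does 3 already reach 0? Reachable from 3: [0, 1, 2, 3, 4]. YES -> cycle!
Still a DAG? no

Answer: no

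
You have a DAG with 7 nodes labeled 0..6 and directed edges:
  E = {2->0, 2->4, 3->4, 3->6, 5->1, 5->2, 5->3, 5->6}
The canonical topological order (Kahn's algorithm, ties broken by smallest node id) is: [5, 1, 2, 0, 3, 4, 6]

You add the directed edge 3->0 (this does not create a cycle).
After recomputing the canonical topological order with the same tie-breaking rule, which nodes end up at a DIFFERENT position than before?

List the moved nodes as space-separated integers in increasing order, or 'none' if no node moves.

Old toposort: [5, 1, 2, 0, 3, 4, 6]
Added edge 3->0
Recompute Kahn (smallest-id tiebreak):
  initial in-degrees: [2, 1, 1, 1, 2, 0, 2]
  ready (indeg=0): [5]
  pop 5: indeg[1]->0; indeg[2]->0; indeg[3]->0; indeg[6]->1 | ready=[1, 2, 3] | order so far=[5]
  pop 1: no out-edges | ready=[2, 3] | order so far=[5, 1]
  pop 2: indeg[0]->1; indeg[4]->1 | ready=[3] | order so far=[5, 1, 2]
  pop 3: indeg[0]->0; indeg[4]->0; indeg[6]->0 | ready=[0, 4, 6] | order so far=[5, 1, 2, 3]
  pop 0: no out-edges | ready=[4, 6] | order so far=[5, 1, 2, 3, 0]
  pop 4: no out-edges | ready=[6] | order so far=[5, 1, 2, 3, 0, 4]
  pop 6: no out-edges | ready=[] | order so far=[5, 1, 2, 3, 0, 4, 6]
New canonical toposort: [5, 1, 2, 3, 0, 4, 6]
Compare positions:
  Node 0: index 3 -> 4 (moved)
  Node 1: index 1 -> 1 (same)
  Node 2: index 2 -> 2 (same)
  Node 3: index 4 -> 3 (moved)
  Node 4: index 5 -> 5 (same)
  Node 5: index 0 -> 0 (same)
  Node 6: index 6 -> 6 (same)
Nodes that changed position: 0 3

Answer: 0 3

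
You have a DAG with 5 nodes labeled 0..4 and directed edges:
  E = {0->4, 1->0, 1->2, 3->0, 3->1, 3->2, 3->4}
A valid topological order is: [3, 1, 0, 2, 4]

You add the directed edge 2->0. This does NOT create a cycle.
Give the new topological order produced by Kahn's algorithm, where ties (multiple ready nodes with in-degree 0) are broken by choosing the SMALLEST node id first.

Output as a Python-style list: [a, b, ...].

Answer: [3, 1, 2, 0, 4]

Derivation:
Old toposort: [3, 1, 0, 2, 4]
Added edge: 2->0
Position of 2 (3) > position of 0 (2). Must reorder: 2 must now come before 0.
Run Kahn's algorithm (break ties by smallest node id):
  initial in-degrees: [3, 1, 2, 0, 2]
  ready (indeg=0): [3]
  pop 3: indeg[0]->2; indeg[1]->0; indeg[2]->1; indeg[4]->1 | ready=[1] | order so far=[3]
  pop 1: indeg[0]->1; indeg[2]->0 | ready=[2] | order so far=[3, 1]
  pop 2: indeg[0]->0 | ready=[0] | order so far=[3, 1, 2]
  pop 0: indeg[4]->0 | ready=[4] | order so far=[3, 1, 2, 0]
  pop 4: no out-edges | ready=[] | order so far=[3, 1, 2, 0, 4]
  Result: [3, 1, 2, 0, 4]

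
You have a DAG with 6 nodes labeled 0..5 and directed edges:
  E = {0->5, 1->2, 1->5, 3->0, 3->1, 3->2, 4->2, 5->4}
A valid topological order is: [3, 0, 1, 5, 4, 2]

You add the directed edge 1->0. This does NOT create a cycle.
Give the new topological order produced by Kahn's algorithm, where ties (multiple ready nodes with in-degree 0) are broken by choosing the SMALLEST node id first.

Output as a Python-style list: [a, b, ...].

Old toposort: [3, 0, 1, 5, 4, 2]
Added edge: 1->0
Position of 1 (2) > position of 0 (1). Must reorder: 1 must now come before 0.
Run Kahn's algorithm (break ties by smallest node id):
  initial in-degrees: [2, 1, 3, 0, 1, 2]
  ready (indeg=0): [3]
  pop 3: indeg[0]->1; indeg[1]->0; indeg[2]->2 | ready=[1] | order so far=[3]
  pop 1: indeg[0]->0; indeg[2]->1; indeg[5]->1 | ready=[0] | order so far=[3, 1]
  pop 0: indeg[5]->0 | ready=[5] | order so far=[3, 1, 0]
  pop 5: indeg[4]->0 | ready=[4] | order so far=[3, 1, 0, 5]
  pop 4: indeg[2]->0 | ready=[2] | order so far=[3, 1, 0, 5, 4]
  pop 2: no out-edges | ready=[] | order so far=[3, 1, 0, 5, 4, 2]
  Result: [3, 1, 0, 5, 4, 2]

Answer: [3, 1, 0, 5, 4, 2]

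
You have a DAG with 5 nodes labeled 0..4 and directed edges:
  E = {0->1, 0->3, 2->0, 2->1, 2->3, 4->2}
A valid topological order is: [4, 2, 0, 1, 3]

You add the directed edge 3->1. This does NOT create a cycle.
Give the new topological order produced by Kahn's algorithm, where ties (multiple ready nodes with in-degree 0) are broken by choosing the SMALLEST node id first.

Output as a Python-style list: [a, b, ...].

Old toposort: [4, 2, 0, 1, 3]
Added edge: 3->1
Position of 3 (4) > position of 1 (3). Must reorder: 3 must now come before 1.
Run Kahn's algorithm (break ties by smallest node id):
  initial in-degrees: [1, 3, 1, 2, 0]
  ready (indeg=0): [4]
  pop 4: indeg[2]->0 | ready=[2] | order so far=[4]
  pop 2: indeg[0]->0; indeg[1]->2; indeg[3]->1 | ready=[0] | order so far=[4, 2]
  pop 0: indeg[1]->1; indeg[3]->0 | ready=[3] | order so far=[4, 2, 0]
  pop 3: indeg[1]->0 | ready=[1] | order so far=[4, 2, 0, 3]
  pop 1: no out-edges | ready=[] | order so far=[4, 2, 0, 3, 1]
  Result: [4, 2, 0, 3, 1]

Answer: [4, 2, 0, 3, 1]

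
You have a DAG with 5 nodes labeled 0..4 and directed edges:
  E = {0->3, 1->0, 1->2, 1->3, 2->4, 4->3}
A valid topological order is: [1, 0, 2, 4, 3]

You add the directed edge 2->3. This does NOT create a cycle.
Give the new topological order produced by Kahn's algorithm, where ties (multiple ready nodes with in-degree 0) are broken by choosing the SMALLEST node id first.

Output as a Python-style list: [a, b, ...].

Answer: [1, 0, 2, 4, 3]

Derivation:
Old toposort: [1, 0, 2, 4, 3]
Added edge: 2->3
Position of 2 (2) < position of 3 (4). Old order still valid.
Run Kahn's algorithm (break ties by smallest node id):
  initial in-degrees: [1, 0, 1, 4, 1]
  ready (indeg=0): [1]
  pop 1: indeg[0]->0; indeg[2]->0; indeg[3]->3 | ready=[0, 2] | order so far=[1]
  pop 0: indeg[3]->2 | ready=[2] | order so far=[1, 0]
  pop 2: indeg[3]->1; indeg[4]->0 | ready=[4] | order so far=[1, 0, 2]
  pop 4: indeg[3]->0 | ready=[3] | order so far=[1, 0, 2, 4]
  pop 3: no out-edges | ready=[] | order so far=[1, 0, 2, 4, 3]
  Result: [1, 0, 2, 4, 3]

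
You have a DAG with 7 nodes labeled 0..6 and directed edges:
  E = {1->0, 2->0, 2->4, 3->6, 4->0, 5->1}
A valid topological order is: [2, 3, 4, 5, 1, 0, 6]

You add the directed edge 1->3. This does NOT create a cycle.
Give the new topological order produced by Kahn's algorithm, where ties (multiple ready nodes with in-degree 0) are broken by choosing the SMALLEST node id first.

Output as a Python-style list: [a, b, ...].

Answer: [2, 4, 5, 1, 0, 3, 6]

Derivation:
Old toposort: [2, 3, 4, 5, 1, 0, 6]
Added edge: 1->3
Position of 1 (4) > position of 3 (1). Must reorder: 1 must now come before 3.
Run Kahn's algorithm (break ties by smallest node id):
  initial in-degrees: [3, 1, 0, 1, 1, 0, 1]
  ready (indeg=0): [2, 5]
  pop 2: indeg[0]->2; indeg[4]->0 | ready=[4, 5] | order so far=[2]
  pop 4: indeg[0]->1 | ready=[5] | order so far=[2, 4]
  pop 5: indeg[1]->0 | ready=[1] | order so far=[2, 4, 5]
  pop 1: indeg[0]->0; indeg[3]->0 | ready=[0, 3] | order so far=[2, 4, 5, 1]
  pop 0: no out-edges | ready=[3] | order so far=[2, 4, 5, 1, 0]
  pop 3: indeg[6]->0 | ready=[6] | order so far=[2, 4, 5, 1, 0, 3]
  pop 6: no out-edges | ready=[] | order so far=[2, 4, 5, 1, 0, 3, 6]
  Result: [2, 4, 5, 1, 0, 3, 6]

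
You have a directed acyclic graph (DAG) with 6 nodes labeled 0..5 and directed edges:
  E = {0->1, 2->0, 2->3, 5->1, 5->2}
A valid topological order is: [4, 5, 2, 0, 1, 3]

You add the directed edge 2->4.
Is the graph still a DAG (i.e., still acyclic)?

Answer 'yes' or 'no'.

Given toposort: [4, 5, 2, 0, 1, 3]
Position of 2: index 2; position of 4: index 0
New edge 2->4: backward (u after v in old order)
Backward edge: old toposort is now invalid. Check if this creates a cycle.
Does 4 already reach 2? Reachable from 4: [4]. NO -> still a DAG (reorder needed).
Still a DAG? yes

Answer: yes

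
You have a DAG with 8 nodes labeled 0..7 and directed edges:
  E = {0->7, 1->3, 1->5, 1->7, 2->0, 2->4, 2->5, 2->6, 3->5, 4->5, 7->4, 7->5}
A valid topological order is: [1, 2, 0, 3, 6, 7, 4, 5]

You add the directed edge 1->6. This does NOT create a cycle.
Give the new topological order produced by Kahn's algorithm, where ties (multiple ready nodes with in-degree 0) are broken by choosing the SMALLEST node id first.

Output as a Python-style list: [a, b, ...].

Answer: [1, 2, 0, 3, 6, 7, 4, 5]

Derivation:
Old toposort: [1, 2, 0, 3, 6, 7, 4, 5]
Added edge: 1->6
Position of 1 (0) < position of 6 (4). Old order still valid.
Run Kahn's algorithm (break ties by smallest node id):
  initial in-degrees: [1, 0, 0, 1, 2, 5, 2, 2]
  ready (indeg=0): [1, 2]
  pop 1: indeg[3]->0; indeg[5]->4; indeg[6]->1; indeg[7]->1 | ready=[2, 3] | order so far=[1]
  pop 2: indeg[0]->0; indeg[4]->1; indeg[5]->3; indeg[6]->0 | ready=[0, 3, 6] | order so far=[1, 2]
  pop 0: indeg[7]->0 | ready=[3, 6, 7] | order so far=[1, 2, 0]
  pop 3: indeg[5]->2 | ready=[6, 7] | order so far=[1, 2, 0, 3]
  pop 6: no out-edges | ready=[7] | order so far=[1, 2, 0, 3, 6]
  pop 7: indeg[4]->0; indeg[5]->1 | ready=[4] | order so far=[1, 2, 0, 3, 6, 7]
  pop 4: indeg[5]->0 | ready=[5] | order so far=[1, 2, 0, 3, 6, 7, 4]
  pop 5: no out-edges | ready=[] | order so far=[1, 2, 0, 3, 6, 7, 4, 5]
  Result: [1, 2, 0, 3, 6, 7, 4, 5]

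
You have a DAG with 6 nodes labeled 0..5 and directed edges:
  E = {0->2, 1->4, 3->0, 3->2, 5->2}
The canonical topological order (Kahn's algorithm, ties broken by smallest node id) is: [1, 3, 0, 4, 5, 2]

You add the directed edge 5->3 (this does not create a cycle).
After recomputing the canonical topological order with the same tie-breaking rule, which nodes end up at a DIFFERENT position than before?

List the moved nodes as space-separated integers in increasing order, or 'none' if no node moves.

Old toposort: [1, 3, 0, 4, 5, 2]
Added edge 5->3
Recompute Kahn (smallest-id tiebreak):
  initial in-degrees: [1, 0, 3, 1, 1, 0]
  ready (indeg=0): [1, 5]
  pop 1: indeg[4]->0 | ready=[4, 5] | order so far=[1]
  pop 4: no out-edges | ready=[5] | order so far=[1, 4]
  pop 5: indeg[2]->2; indeg[3]->0 | ready=[3] | order so far=[1, 4, 5]
  pop 3: indeg[0]->0; indeg[2]->1 | ready=[0] | order so far=[1, 4, 5, 3]
  pop 0: indeg[2]->0 | ready=[2] | order so far=[1, 4, 5, 3, 0]
  pop 2: no out-edges | ready=[] | order so far=[1, 4, 5, 3, 0, 2]
New canonical toposort: [1, 4, 5, 3, 0, 2]
Compare positions:
  Node 0: index 2 -> 4 (moved)
  Node 1: index 0 -> 0 (same)
  Node 2: index 5 -> 5 (same)
  Node 3: index 1 -> 3 (moved)
  Node 4: index 3 -> 1 (moved)
  Node 5: index 4 -> 2 (moved)
Nodes that changed position: 0 3 4 5

Answer: 0 3 4 5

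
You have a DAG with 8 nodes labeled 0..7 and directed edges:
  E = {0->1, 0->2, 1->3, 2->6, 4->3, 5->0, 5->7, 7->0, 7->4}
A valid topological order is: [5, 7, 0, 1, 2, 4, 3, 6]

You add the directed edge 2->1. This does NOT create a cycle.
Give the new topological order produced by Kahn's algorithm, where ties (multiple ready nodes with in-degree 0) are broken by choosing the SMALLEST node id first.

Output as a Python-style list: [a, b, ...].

Answer: [5, 7, 0, 2, 1, 4, 3, 6]

Derivation:
Old toposort: [5, 7, 0, 1, 2, 4, 3, 6]
Added edge: 2->1
Position of 2 (4) > position of 1 (3). Must reorder: 2 must now come before 1.
Run Kahn's algorithm (break ties by smallest node id):
  initial in-degrees: [2, 2, 1, 2, 1, 0, 1, 1]
  ready (indeg=0): [5]
  pop 5: indeg[0]->1; indeg[7]->0 | ready=[7] | order so far=[5]
  pop 7: indeg[0]->0; indeg[4]->0 | ready=[0, 4] | order so far=[5, 7]
  pop 0: indeg[1]->1; indeg[2]->0 | ready=[2, 4] | order so far=[5, 7, 0]
  pop 2: indeg[1]->0; indeg[6]->0 | ready=[1, 4, 6] | order so far=[5, 7, 0, 2]
  pop 1: indeg[3]->1 | ready=[4, 6] | order so far=[5, 7, 0, 2, 1]
  pop 4: indeg[3]->0 | ready=[3, 6] | order so far=[5, 7, 0, 2, 1, 4]
  pop 3: no out-edges | ready=[6] | order so far=[5, 7, 0, 2, 1, 4, 3]
  pop 6: no out-edges | ready=[] | order so far=[5, 7, 0, 2, 1, 4, 3, 6]
  Result: [5, 7, 0, 2, 1, 4, 3, 6]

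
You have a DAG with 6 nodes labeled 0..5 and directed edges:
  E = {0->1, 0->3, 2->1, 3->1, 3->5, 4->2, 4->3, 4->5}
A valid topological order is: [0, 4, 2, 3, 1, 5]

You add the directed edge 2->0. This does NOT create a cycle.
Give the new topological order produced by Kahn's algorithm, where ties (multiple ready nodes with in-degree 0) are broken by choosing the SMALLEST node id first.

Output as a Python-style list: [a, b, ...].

Answer: [4, 2, 0, 3, 1, 5]

Derivation:
Old toposort: [0, 4, 2, 3, 1, 5]
Added edge: 2->0
Position of 2 (2) > position of 0 (0). Must reorder: 2 must now come before 0.
Run Kahn's algorithm (break ties by smallest node id):
  initial in-degrees: [1, 3, 1, 2, 0, 2]
  ready (indeg=0): [4]
  pop 4: indeg[2]->0; indeg[3]->1; indeg[5]->1 | ready=[2] | order so far=[4]
  pop 2: indeg[0]->0; indeg[1]->2 | ready=[0] | order so far=[4, 2]
  pop 0: indeg[1]->1; indeg[3]->0 | ready=[3] | order so far=[4, 2, 0]
  pop 3: indeg[1]->0; indeg[5]->0 | ready=[1, 5] | order so far=[4, 2, 0, 3]
  pop 1: no out-edges | ready=[5] | order so far=[4, 2, 0, 3, 1]
  pop 5: no out-edges | ready=[] | order so far=[4, 2, 0, 3, 1, 5]
  Result: [4, 2, 0, 3, 1, 5]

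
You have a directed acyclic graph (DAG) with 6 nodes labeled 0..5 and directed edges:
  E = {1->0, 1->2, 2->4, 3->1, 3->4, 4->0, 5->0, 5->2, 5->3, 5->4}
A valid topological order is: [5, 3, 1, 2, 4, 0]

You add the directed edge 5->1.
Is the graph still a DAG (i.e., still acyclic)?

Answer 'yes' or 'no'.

Answer: yes

Derivation:
Given toposort: [5, 3, 1, 2, 4, 0]
Position of 5: index 0; position of 1: index 2
New edge 5->1: forward
Forward edge: respects the existing order. Still a DAG, same toposort still valid.
Still a DAG? yes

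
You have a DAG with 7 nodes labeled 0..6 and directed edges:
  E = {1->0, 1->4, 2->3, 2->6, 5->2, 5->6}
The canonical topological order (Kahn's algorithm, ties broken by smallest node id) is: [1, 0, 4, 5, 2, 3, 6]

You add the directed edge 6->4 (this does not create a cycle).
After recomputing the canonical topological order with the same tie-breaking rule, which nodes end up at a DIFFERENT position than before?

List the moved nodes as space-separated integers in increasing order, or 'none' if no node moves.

Answer: 2 3 4 5 6

Derivation:
Old toposort: [1, 0, 4, 5, 2, 3, 6]
Added edge 6->4
Recompute Kahn (smallest-id tiebreak):
  initial in-degrees: [1, 0, 1, 1, 2, 0, 2]
  ready (indeg=0): [1, 5]
  pop 1: indeg[0]->0; indeg[4]->1 | ready=[0, 5] | order so far=[1]
  pop 0: no out-edges | ready=[5] | order so far=[1, 0]
  pop 5: indeg[2]->0; indeg[6]->1 | ready=[2] | order so far=[1, 0, 5]
  pop 2: indeg[3]->0; indeg[6]->0 | ready=[3, 6] | order so far=[1, 0, 5, 2]
  pop 3: no out-edges | ready=[6] | order so far=[1, 0, 5, 2, 3]
  pop 6: indeg[4]->0 | ready=[4] | order so far=[1, 0, 5, 2, 3, 6]
  pop 4: no out-edges | ready=[] | order so far=[1, 0, 5, 2, 3, 6, 4]
New canonical toposort: [1, 0, 5, 2, 3, 6, 4]
Compare positions:
  Node 0: index 1 -> 1 (same)
  Node 1: index 0 -> 0 (same)
  Node 2: index 4 -> 3 (moved)
  Node 3: index 5 -> 4 (moved)
  Node 4: index 2 -> 6 (moved)
  Node 5: index 3 -> 2 (moved)
  Node 6: index 6 -> 5 (moved)
Nodes that changed position: 2 3 4 5 6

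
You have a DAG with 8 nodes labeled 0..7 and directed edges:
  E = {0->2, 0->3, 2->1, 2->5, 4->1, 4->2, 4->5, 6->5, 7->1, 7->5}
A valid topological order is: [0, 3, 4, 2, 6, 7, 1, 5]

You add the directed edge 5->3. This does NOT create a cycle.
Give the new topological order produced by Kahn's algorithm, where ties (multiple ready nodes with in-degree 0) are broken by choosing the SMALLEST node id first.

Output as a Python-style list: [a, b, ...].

Old toposort: [0, 3, 4, 2, 6, 7, 1, 5]
Added edge: 5->3
Position of 5 (7) > position of 3 (1). Must reorder: 5 must now come before 3.
Run Kahn's algorithm (break ties by smallest node id):
  initial in-degrees: [0, 3, 2, 2, 0, 4, 0, 0]
  ready (indeg=0): [0, 4, 6, 7]
  pop 0: indeg[2]->1; indeg[3]->1 | ready=[4, 6, 7] | order so far=[0]
  pop 4: indeg[1]->2; indeg[2]->0; indeg[5]->3 | ready=[2, 6, 7] | order so far=[0, 4]
  pop 2: indeg[1]->1; indeg[5]->2 | ready=[6, 7] | order so far=[0, 4, 2]
  pop 6: indeg[5]->1 | ready=[7] | order so far=[0, 4, 2, 6]
  pop 7: indeg[1]->0; indeg[5]->0 | ready=[1, 5] | order so far=[0, 4, 2, 6, 7]
  pop 1: no out-edges | ready=[5] | order so far=[0, 4, 2, 6, 7, 1]
  pop 5: indeg[3]->0 | ready=[3] | order so far=[0, 4, 2, 6, 7, 1, 5]
  pop 3: no out-edges | ready=[] | order so far=[0, 4, 2, 6, 7, 1, 5, 3]
  Result: [0, 4, 2, 6, 7, 1, 5, 3]

Answer: [0, 4, 2, 6, 7, 1, 5, 3]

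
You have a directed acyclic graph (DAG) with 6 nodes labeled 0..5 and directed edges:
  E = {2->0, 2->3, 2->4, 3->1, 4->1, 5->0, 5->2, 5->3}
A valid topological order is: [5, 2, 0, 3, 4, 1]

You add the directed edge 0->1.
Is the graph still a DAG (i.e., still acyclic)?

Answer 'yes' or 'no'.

Answer: yes

Derivation:
Given toposort: [5, 2, 0, 3, 4, 1]
Position of 0: index 2; position of 1: index 5
New edge 0->1: forward
Forward edge: respects the existing order. Still a DAG, same toposort still valid.
Still a DAG? yes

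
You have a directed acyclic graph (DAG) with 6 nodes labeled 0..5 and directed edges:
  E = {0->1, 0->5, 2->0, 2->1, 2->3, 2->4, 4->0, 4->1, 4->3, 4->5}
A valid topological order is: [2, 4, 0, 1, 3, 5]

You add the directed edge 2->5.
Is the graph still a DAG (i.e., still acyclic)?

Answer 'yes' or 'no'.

Answer: yes

Derivation:
Given toposort: [2, 4, 0, 1, 3, 5]
Position of 2: index 0; position of 5: index 5
New edge 2->5: forward
Forward edge: respects the existing order. Still a DAG, same toposort still valid.
Still a DAG? yes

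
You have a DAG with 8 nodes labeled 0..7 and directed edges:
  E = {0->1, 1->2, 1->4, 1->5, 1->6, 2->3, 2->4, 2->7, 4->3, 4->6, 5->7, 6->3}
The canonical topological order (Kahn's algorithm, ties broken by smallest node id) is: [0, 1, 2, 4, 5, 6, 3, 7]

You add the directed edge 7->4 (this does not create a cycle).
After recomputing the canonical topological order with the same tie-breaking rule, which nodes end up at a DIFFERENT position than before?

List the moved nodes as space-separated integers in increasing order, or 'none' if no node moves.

Old toposort: [0, 1, 2, 4, 5, 6, 3, 7]
Added edge 7->4
Recompute Kahn (smallest-id tiebreak):
  initial in-degrees: [0, 1, 1, 3, 3, 1, 2, 2]
  ready (indeg=0): [0]
  pop 0: indeg[1]->0 | ready=[1] | order so far=[0]
  pop 1: indeg[2]->0; indeg[4]->2; indeg[5]->0; indeg[6]->1 | ready=[2, 5] | order so far=[0, 1]
  pop 2: indeg[3]->2; indeg[4]->1; indeg[7]->1 | ready=[5] | order so far=[0, 1, 2]
  pop 5: indeg[7]->0 | ready=[7] | order so far=[0, 1, 2, 5]
  pop 7: indeg[4]->0 | ready=[4] | order so far=[0, 1, 2, 5, 7]
  pop 4: indeg[3]->1; indeg[6]->0 | ready=[6] | order so far=[0, 1, 2, 5, 7, 4]
  pop 6: indeg[3]->0 | ready=[3] | order so far=[0, 1, 2, 5, 7, 4, 6]
  pop 3: no out-edges | ready=[] | order so far=[0, 1, 2, 5, 7, 4, 6, 3]
New canonical toposort: [0, 1, 2, 5, 7, 4, 6, 3]
Compare positions:
  Node 0: index 0 -> 0 (same)
  Node 1: index 1 -> 1 (same)
  Node 2: index 2 -> 2 (same)
  Node 3: index 6 -> 7 (moved)
  Node 4: index 3 -> 5 (moved)
  Node 5: index 4 -> 3 (moved)
  Node 6: index 5 -> 6 (moved)
  Node 7: index 7 -> 4 (moved)
Nodes that changed position: 3 4 5 6 7

Answer: 3 4 5 6 7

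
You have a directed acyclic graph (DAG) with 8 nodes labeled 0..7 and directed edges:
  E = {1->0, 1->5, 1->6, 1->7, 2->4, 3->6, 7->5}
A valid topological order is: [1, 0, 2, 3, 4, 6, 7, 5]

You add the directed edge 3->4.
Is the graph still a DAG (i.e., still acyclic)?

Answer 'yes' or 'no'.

Given toposort: [1, 0, 2, 3, 4, 6, 7, 5]
Position of 3: index 3; position of 4: index 4
New edge 3->4: forward
Forward edge: respects the existing order. Still a DAG, same toposort still valid.
Still a DAG? yes

Answer: yes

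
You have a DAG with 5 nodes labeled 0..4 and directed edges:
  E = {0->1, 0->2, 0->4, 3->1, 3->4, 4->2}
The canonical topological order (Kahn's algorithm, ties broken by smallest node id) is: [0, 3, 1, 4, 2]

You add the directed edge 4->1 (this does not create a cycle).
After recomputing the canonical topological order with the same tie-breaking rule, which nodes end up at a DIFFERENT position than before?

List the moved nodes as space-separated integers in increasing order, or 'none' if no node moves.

Answer: 1 4

Derivation:
Old toposort: [0, 3, 1, 4, 2]
Added edge 4->1
Recompute Kahn (smallest-id tiebreak):
  initial in-degrees: [0, 3, 2, 0, 2]
  ready (indeg=0): [0, 3]
  pop 0: indeg[1]->2; indeg[2]->1; indeg[4]->1 | ready=[3] | order so far=[0]
  pop 3: indeg[1]->1; indeg[4]->0 | ready=[4] | order so far=[0, 3]
  pop 4: indeg[1]->0; indeg[2]->0 | ready=[1, 2] | order so far=[0, 3, 4]
  pop 1: no out-edges | ready=[2] | order so far=[0, 3, 4, 1]
  pop 2: no out-edges | ready=[] | order so far=[0, 3, 4, 1, 2]
New canonical toposort: [0, 3, 4, 1, 2]
Compare positions:
  Node 0: index 0 -> 0 (same)
  Node 1: index 2 -> 3 (moved)
  Node 2: index 4 -> 4 (same)
  Node 3: index 1 -> 1 (same)
  Node 4: index 3 -> 2 (moved)
Nodes that changed position: 1 4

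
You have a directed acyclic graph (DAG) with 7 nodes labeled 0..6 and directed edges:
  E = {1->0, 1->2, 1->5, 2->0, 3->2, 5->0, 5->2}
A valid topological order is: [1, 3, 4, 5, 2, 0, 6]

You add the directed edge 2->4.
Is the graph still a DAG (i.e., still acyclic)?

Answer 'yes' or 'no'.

Answer: yes

Derivation:
Given toposort: [1, 3, 4, 5, 2, 0, 6]
Position of 2: index 4; position of 4: index 2
New edge 2->4: backward (u after v in old order)
Backward edge: old toposort is now invalid. Check if this creates a cycle.
Does 4 already reach 2? Reachable from 4: [4]. NO -> still a DAG (reorder needed).
Still a DAG? yes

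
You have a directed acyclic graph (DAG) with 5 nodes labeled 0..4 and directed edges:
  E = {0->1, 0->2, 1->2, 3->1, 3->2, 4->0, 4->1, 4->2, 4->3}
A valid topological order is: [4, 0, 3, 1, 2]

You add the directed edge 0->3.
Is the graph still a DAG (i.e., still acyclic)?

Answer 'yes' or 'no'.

Answer: yes

Derivation:
Given toposort: [4, 0, 3, 1, 2]
Position of 0: index 1; position of 3: index 2
New edge 0->3: forward
Forward edge: respects the existing order. Still a DAG, same toposort still valid.
Still a DAG? yes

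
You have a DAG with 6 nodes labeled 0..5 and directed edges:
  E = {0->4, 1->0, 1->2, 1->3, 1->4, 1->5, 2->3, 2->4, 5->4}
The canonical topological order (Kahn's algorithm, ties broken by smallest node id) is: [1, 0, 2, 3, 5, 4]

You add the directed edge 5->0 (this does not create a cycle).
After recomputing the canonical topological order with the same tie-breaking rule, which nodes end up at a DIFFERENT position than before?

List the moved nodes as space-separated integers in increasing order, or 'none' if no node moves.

Answer: 0 2 3 5

Derivation:
Old toposort: [1, 0, 2, 3, 5, 4]
Added edge 5->0
Recompute Kahn (smallest-id tiebreak):
  initial in-degrees: [2, 0, 1, 2, 4, 1]
  ready (indeg=0): [1]
  pop 1: indeg[0]->1; indeg[2]->0; indeg[3]->1; indeg[4]->3; indeg[5]->0 | ready=[2, 5] | order so far=[1]
  pop 2: indeg[3]->0; indeg[4]->2 | ready=[3, 5] | order so far=[1, 2]
  pop 3: no out-edges | ready=[5] | order so far=[1, 2, 3]
  pop 5: indeg[0]->0; indeg[4]->1 | ready=[0] | order so far=[1, 2, 3, 5]
  pop 0: indeg[4]->0 | ready=[4] | order so far=[1, 2, 3, 5, 0]
  pop 4: no out-edges | ready=[] | order so far=[1, 2, 3, 5, 0, 4]
New canonical toposort: [1, 2, 3, 5, 0, 4]
Compare positions:
  Node 0: index 1 -> 4 (moved)
  Node 1: index 0 -> 0 (same)
  Node 2: index 2 -> 1 (moved)
  Node 3: index 3 -> 2 (moved)
  Node 4: index 5 -> 5 (same)
  Node 5: index 4 -> 3 (moved)
Nodes that changed position: 0 2 3 5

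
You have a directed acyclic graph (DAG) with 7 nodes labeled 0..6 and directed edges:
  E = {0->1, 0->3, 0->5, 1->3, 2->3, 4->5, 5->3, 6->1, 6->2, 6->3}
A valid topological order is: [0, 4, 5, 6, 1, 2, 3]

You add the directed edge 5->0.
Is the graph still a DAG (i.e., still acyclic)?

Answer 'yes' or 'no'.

Given toposort: [0, 4, 5, 6, 1, 2, 3]
Position of 5: index 2; position of 0: index 0
New edge 5->0: backward (u after v in old order)
Backward edge: old toposort is now invalid. Check if this creates a cycle.
Does 0 already reach 5? Reachable from 0: [0, 1, 3, 5]. YES -> cycle!
Still a DAG? no

Answer: no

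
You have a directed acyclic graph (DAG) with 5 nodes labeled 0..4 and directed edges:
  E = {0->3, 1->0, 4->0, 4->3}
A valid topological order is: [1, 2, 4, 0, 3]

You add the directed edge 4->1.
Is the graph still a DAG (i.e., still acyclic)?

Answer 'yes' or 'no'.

Given toposort: [1, 2, 4, 0, 3]
Position of 4: index 2; position of 1: index 0
New edge 4->1: backward (u after v in old order)
Backward edge: old toposort is now invalid. Check if this creates a cycle.
Does 1 already reach 4? Reachable from 1: [0, 1, 3]. NO -> still a DAG (reorder needed).
Still a DAG? yes

Answer: yes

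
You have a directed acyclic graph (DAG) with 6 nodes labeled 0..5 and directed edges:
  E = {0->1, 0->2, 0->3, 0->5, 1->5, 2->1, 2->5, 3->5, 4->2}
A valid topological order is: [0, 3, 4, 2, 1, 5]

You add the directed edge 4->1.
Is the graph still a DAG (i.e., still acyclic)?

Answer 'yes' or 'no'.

Answer: yes

Derivation:
Given toposort: [0, 3, 4, 2, 1, 5]
Position of 4: index 2; position of 1: index 4
New edge 4->1: forward
Forward edge: respects the existing order. Still a DAG, same toposort still valid.
Still a DAG? yes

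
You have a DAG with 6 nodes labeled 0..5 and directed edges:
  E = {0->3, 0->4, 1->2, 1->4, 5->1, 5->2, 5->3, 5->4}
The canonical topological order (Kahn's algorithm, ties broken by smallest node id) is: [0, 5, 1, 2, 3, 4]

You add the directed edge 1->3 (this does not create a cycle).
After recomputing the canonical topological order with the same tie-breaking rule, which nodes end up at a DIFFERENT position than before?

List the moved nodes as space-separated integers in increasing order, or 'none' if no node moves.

Old toposort: [0, 5, 1, 2, 3, 4]
Added edge 1->3
Recompute Kahn (smallest-id tiebreak):
  initial in-degrees: [0, 1, 2, 3, 3, 0]
  ready (indeg=0): [0, 5]
  pop 0: indeg[3]->2; indeg[4]->2 | ready=[5] | order so far=[0]
  pop 5: indeg[1]->0; indeg[2]->1; indeg[3]->1; indeg[4]->1 | ready=[1] | order so far=[0, 5]
  pop 1: indeg[2]->0; indeg[3]->0; indeg[4]->0 | ready=[2, 3, 4] | order so far=[0, 5, 1]
  pop 2: no out-edges | ready=[3, 4] | order so far=[0, 5, 1, 2]
  pop 3: no out-edges | ready=[4] | order so far=[0, 5, 1, 2, 3]
  pop 4: no out-edges | ready=[] | order so far=[0, 5, 1, 2, 3, 4]
New canonical toposort: [0, 5, 1, 2, 3, 4]
Compare positions:
  Node 0: index 0 -> 0 (same)
  Node 1: index 2 -> 2 (same)
  Node 2: index 3 -> 3 (same)
  Node 3: index 4 -> 4 (same)
  Node 4: index 5 -> 5 (same)
  Node 5: index 1 -> 1 (same)
Nodes that changed position: none

Answer: none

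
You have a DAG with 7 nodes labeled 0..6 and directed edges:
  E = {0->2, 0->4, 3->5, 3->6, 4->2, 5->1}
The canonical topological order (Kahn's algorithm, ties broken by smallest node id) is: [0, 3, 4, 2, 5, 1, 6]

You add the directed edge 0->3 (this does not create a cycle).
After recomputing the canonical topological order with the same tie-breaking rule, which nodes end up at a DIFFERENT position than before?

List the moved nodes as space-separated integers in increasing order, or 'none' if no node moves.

Old toposort: [0, 3, 4, 2, 5, 1, 6]
Added edge 0->3
Recompute Kahn (smallest-id tiebreak):
  initial in-degrees: [0, 1, 2, 1, 1, 1, 1]
  ready (indeg=0): [0]
  pop 0: indeg[2]->1; indeg[3]->0; indeg[4]->0 | ready=[3, 4] | order so far=[0]
  pop 3: indeg[5]->0; indeg[6]->0 | ready=[4, 5, 6] | order so far=[0, 3]
  pop 4: indeg[2]->0 | ready=[2, 5, 6] | order so far=[0, 3, 4]
  pop 2: no out-edges | ready=[5, 6] | order so far=[0, 3, 4, 2]
  pop 5: indeg[1]->0 | ready=[1, 6] | order so far=[0, 3, 4, 2, 5]
  pop 1: no out-edges | ready=[6] | order so far=[0, 3, 4, 2, 5, 1]
  pop 6: no out-edges | ready=[] | order so far=[0, 3, 4, 2, 5, 1, 6]
New canonical toposort: [0, 3, 4, 2, 5, 1, 6]
Compare positions:
  Node 0: index 0 -> 0 (same)
  Node 1: index 5 -> 5 (same)
  Node 2: index 3 -> 3 (same)
  Node 3: index 1 -> 1 (same)
  Node 4: index 2 -> 2 (same)
  Node 5: index 4 -> 4 (same)
  Node 6: index 6 -> 6 (same)
Nodes that changed position: none

Answer: none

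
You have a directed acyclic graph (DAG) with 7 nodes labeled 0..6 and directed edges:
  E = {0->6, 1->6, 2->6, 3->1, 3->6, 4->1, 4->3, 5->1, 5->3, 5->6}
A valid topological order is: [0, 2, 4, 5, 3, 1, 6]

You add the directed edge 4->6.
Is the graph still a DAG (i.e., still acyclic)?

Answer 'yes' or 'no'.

Given toposort: [0, 2, 4, 5, 3, 1, 6]
Position of 4: index 2; position of 6: index 6
New edge 4->6: forward
Forward edge: respects the existing order. Still a DAG, same toposort still valid.
Still a DAG? yes

Answer: yes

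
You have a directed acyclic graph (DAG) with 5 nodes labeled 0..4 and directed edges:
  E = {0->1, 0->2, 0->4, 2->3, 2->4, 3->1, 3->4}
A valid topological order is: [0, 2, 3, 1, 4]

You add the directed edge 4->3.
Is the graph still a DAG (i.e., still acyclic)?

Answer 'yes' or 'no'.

Given toposort: [0, 2, 3, 1, 4]
Position of 4: index 4; position of 3: index 2
New edge 4->3: backward (u after v in old order)
Backward edge: old toposort is now invalid. Check if this creates a cycle.
Does 3 already reach 4? Reachable from 3: [1, 3, 4]. YES -> cycle!
Still a DAG? no

Answer: no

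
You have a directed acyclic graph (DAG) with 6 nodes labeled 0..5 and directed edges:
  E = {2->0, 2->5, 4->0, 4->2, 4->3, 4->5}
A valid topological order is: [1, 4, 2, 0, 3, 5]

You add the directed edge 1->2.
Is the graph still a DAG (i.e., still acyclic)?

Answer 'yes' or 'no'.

Given toposort: [1, 4, 2, 0, 3, 5]
Position of 1: index 0; position of 2: index 2
New edge 1->2: forward
Forward edge: respects the existing order. Still a DAG, same toposort still valid.
Still a DAG? yes

Answer: yes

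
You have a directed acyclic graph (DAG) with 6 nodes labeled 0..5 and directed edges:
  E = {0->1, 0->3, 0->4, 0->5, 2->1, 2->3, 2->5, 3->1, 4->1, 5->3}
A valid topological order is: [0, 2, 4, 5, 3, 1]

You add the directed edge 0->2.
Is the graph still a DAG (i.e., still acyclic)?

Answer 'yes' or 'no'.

Given toposort: [0, 2, 4, 5, 3, 1]
Position of 0: index 0; position of 2: index 1
New edge 0->2: forward
Forward edge: respects the existing order. Still a DAG, same toposort still valid.
Still a DAG? yes

Answer: yes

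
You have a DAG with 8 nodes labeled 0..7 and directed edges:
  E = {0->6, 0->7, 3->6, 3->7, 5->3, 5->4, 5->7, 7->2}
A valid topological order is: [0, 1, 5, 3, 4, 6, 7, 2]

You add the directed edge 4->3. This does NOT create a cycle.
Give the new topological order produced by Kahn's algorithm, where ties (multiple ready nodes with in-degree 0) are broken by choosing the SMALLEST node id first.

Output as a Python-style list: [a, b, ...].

Answer: [0, 1, 5, 4, 3, 6, 7, 2]

Derivation:
Old toposort: [0, 1, 5, 3, 4, 6, 7, 2]
Added edge: 4->3
Position of 4 (4) > position of 3 (3). Must reorder: 4 must now come before 3.
Run Kahn's algorithm (break ties by smallest node id):
  initial in-degrees: [0, 0, 1, 2, 1, 0, 2, 3]
  ready (indeg=0): [0, 1, 5]
  pop 0: indeg[6]->1; indeg[7]->2 | ready=[1, 5] | order so far=[0]
  pop 1: no out-edges | ready=[5] | order so far=[0, 1]
  pop 5: indeg[3]->1; indeg[4]->0; indeg[7]->1 | ready=[4] | order so far=[0, 1, 5]
  pop 4: indeg[3]->0 | ready=[3] | order so far=[0, 1, 5, 4]
  pop 3: indeg[6]->0; indeg[7]->0 | ready=[6, 7] | order so far=[0, 1, 5, 4, 3]
  pop 6: no out-edges | ready=[7] | order so far=[0, 1, 5, 4, 3, 6]
  pop 7: indeg[2]->0 | ready=[2] | order so far=[0, 1, 5, 4, 3, 6, 7]
  pop 2: no out-edges | ready=[] | order so far=[0, 1, 5, 4, 3, 6, 7, 2]
  Result: [0, 1, 5, 4, 3, 6, 7, 2]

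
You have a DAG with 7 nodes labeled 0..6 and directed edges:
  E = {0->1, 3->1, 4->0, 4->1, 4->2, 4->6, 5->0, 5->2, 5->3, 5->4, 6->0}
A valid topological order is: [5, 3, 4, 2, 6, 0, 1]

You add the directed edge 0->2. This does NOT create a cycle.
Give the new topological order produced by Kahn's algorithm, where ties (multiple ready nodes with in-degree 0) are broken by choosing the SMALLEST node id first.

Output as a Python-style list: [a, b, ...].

Answer: [5, 3, 4, 6, 0, 1, 2]

Derivation:
Old toposort: [5, 3, 4, 2, 6, 0, 1]
Added edge: 0->2
Position of 0 (5) > position of 2 (3). Must reorder: 0 must now come before 2.
Run Kahn's algorithm (break ties by smallest node id):
  initial in-degrees: [3, 3, 3, 1, 1, 0, 1]
  ready (indeg=0): [5]
  pop 5: indeg[0]->2; indeg[2]->2; indeg[3]->0; indeg[4]->0 | ready=[3, 4] | order so far=[5]
  pop 3: indeg[1]->2 | ready=[4] | order so far=[5, 3]
  pop 4: indeg[0]->1; indeg[1]->1; indeg[2]->1; indeg[6]->0 | ready=[6] | order so far=[5, 3, 4]
  pop 6: indeg[0]->0 | ready=[0] | order so far=[5, 3, 4, 6]
  pop 0: indeg[1]->0; indeg[2]->0 | ready=[1, 2] | order so far=[5, 3, 4, 6, 0]
  pop 1: no out-edges | ready=[2] | order so far=[5, 3, 4, 6, 0, 1]
  pop 2: no out-edges | ready=[] | order so far=[5, 3, 4, 6, 0, 1, 2]
  Result: [5, 3, 4, 6, 0, 1, 2]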